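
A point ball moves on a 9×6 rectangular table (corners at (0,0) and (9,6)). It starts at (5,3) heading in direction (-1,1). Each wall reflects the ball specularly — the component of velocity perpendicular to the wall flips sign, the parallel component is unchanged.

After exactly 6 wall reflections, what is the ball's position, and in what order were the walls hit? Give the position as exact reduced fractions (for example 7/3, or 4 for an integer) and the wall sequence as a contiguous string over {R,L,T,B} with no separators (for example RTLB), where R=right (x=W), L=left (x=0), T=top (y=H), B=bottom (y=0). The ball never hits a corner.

Final position: (2,0)
Wall sequence: TLBRTB

1. t=3 → T at (2,6); v=(-1,-1)
2. t=2 → L at (0,4); v=(1,-1)
3. t=4 → B at (4,0); v=(1,1)
4. t=5 → R at (9,5); v=(-1,1)
5. t=1 → T at (8,6); v=(-1,-1)
6. t=6 → B at (2,0); v=(-1,1)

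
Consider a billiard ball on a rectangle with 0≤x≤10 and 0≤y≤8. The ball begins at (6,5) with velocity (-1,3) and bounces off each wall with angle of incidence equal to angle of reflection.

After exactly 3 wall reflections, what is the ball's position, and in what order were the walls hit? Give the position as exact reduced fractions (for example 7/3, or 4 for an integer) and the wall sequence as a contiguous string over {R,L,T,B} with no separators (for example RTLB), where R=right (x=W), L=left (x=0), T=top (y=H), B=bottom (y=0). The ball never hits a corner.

Final position: (0,7)
Wall sequence: TBL

1. t=1 → T at (5,8); v=(-1,-3)
2. t=8/3 → B at (7/3,0); v=(-1,3)
3. t=7/3 → L at (0,7); v=(1,3)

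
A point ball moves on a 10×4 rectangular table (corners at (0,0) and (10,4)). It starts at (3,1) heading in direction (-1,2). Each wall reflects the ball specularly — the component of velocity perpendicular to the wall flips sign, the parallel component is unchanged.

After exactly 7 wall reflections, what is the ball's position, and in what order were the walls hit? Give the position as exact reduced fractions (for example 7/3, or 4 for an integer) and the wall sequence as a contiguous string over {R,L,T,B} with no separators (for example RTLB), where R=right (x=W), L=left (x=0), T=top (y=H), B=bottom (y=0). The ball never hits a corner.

1. t=3/2 → T at (3/2,4); v=(-1,-2)
2. t=3/2 → L at (0,1); v=(1,-2)
3. t=1/2 → B at (1/2,0); v=(1,2)
4. t=2 → T at (5/2,4); v=(1,-2)
5. t=2 → B at (9/2,0); v=(1,2)
6. t=2 → T at (13/2,4); v=(1,-2)
7. t=2 → B at (17/2,0); v=(1,2)

Final position: (17/2,0)
Wall sequence: TLBTBTB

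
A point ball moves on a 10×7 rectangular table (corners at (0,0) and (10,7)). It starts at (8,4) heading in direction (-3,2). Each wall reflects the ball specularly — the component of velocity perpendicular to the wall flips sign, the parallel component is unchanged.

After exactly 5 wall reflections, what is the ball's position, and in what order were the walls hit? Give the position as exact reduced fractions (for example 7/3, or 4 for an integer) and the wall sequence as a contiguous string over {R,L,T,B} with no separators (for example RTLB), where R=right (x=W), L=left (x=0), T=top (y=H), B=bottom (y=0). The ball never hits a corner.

1. t=3/2 → T at (7/2,7); v=(-3,-2)
2. t=7/6 → L at (0,14/3); v=(3,-2)
3. t=7/3 → B at (7,0); v=(3,2)
4. t=1 → R at (10,2); v=(-3,2)
5. t=5/2 → T at (5/2,7); v=(-3,-2)

Final position: (5/2,7)
Wall sequence: TLBRT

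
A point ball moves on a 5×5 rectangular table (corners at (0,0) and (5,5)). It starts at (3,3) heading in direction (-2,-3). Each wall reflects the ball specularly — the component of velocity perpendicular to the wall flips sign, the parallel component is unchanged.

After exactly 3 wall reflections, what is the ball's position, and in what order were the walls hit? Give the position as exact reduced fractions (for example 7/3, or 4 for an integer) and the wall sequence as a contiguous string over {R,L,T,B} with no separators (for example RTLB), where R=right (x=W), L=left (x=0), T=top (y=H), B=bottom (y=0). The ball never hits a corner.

Final position: (7/3,5)
Wall sequence: BLT

1. t=1 → B at (1,0); v=(-2,3)
2. t=1/2 → L at (0,3/2); v=(2,3)
3. t=7/6 → T at (7/3,5); v=(2,-3)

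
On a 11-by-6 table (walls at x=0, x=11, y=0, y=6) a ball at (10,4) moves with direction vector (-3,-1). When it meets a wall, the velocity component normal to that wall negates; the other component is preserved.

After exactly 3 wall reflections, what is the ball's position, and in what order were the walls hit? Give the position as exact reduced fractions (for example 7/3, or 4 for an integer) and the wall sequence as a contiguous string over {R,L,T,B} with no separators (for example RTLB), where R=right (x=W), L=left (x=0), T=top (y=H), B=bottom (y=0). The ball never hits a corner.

1. t=10/3 → L at (0,2/3); v=(3,-1)
2. t=2/3 → B at (2,0); v=(3,1)
3. t=3 → R at (11,3); v=(-3,1)

Final position: (11,3)
Wall sequence: LBR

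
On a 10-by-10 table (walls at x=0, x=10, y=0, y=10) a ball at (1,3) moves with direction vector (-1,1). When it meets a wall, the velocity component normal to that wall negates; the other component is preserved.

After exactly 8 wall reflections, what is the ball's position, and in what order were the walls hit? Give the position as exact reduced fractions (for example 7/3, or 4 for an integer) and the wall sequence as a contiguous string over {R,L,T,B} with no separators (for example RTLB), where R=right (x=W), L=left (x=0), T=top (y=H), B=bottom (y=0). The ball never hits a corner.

Final position: (4,0)
Wall sequence: LTRBLTRB

1. t=1 → L at (0,4); v=(1,1)
2. t=6 → T at (6,10); v=(1,-1)
3. t=4 → R at (10,6); v=(-1,-1)
4. t=6 → B at (4,0); v=(-1,1)
5. t=4 → L at (0,4); v=(1,1)
6. t=6 → T at (6,10); v=(1,-1)
7. t=4 → R at (10,6); v=(-1,-1)
8. t=6 → B at (4,0); v=(-1,1)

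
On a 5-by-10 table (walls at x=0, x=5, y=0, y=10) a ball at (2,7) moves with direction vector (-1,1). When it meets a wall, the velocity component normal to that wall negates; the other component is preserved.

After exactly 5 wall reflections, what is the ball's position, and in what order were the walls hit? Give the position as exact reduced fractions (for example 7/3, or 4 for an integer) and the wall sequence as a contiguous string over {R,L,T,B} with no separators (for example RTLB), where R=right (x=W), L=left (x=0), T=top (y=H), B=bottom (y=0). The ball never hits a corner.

Final position: (1,0)
Wall sequence: LTRLB

1. t=2 → L at (0,9); v=(1,1)
2. t=1 → T at (1,10); v=(1,-1)
3. t=4 → R at (5,6); v=(-1,-1)
4. t=5 → L at (0,1); v=(1,-1)
5. t=1 → B at (1,0); v=(1,1)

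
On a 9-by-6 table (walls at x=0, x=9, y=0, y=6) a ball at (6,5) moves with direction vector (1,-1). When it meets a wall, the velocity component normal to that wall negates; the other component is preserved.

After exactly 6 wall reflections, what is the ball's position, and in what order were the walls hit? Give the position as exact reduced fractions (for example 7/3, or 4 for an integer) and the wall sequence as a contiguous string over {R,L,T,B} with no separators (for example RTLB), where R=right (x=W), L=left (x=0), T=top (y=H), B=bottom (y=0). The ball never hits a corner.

Final position: (9,4)
Wall sequence: RBTLBR

1. t=3 → R at (9,2); v=(-1,-1)
2. t=2 → B at (7,0); v=(-1,1)
3. t=6 → T at (1,6); v=(-1,-1)
4. t=1 → L at (0,5); v=(1,-1)
5. t=5 → B at (5,0); v=(1,1)
6. t=4 → R at (9,4); v=(-1,1)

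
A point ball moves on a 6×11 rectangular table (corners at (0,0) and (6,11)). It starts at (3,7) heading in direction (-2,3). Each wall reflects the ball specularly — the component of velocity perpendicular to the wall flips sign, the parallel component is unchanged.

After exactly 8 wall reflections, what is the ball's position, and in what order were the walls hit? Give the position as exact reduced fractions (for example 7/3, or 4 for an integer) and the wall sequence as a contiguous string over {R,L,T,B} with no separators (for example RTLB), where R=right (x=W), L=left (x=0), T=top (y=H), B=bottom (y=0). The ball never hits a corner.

1. t=4/3 → T at (1/3,11); v=(-2,-3)
2. t=1/6 → L at (0,21/2); v=(2,-3)
3. t=3 → R at (6,3/2); v=(-2,-3)
4. t=1/2 → B at (5,0); v=(-2,3)
5. t=5/2 → L at (0,15/2); v=(2,3)
6. t=7/6 → T at (7/3,11); v=(2,-3)
7. t=11/6 → R at (6,11/2); v=(-2,-3)
8. t=11/6 → B at (7/3,0); v=(-2,3)

Final position: (7/3,0)
Wall sequence: TLRBLTRB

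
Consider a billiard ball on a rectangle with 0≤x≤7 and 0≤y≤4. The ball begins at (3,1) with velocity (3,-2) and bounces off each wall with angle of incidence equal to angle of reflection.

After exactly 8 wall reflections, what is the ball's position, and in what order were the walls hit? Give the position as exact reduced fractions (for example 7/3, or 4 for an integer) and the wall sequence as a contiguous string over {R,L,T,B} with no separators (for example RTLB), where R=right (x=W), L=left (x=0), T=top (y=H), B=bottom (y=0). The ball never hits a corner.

Final position: (0,1/3)
Wall sequence: BRTLBRTL

1. t=1/2 → B at (9/2,0); v=(3,2)
2. t=5/6 → R at (7,5/3); v=(-3,2)
3. t=7/6 → T at (7/2,4); v=(-3,-2)
4. t=7/6 → L at (0,5/3); v=(3,-2)
5. t=5/6 → B at (5/2,0); v=(3,2)
6. t=3/2 → R at (7,3); v=(-3,2)
7. t=1/2 → T at (11/2,4); v=(-3,-2)
8. t=11/6 → L at (0,1/3); v=(3,-2)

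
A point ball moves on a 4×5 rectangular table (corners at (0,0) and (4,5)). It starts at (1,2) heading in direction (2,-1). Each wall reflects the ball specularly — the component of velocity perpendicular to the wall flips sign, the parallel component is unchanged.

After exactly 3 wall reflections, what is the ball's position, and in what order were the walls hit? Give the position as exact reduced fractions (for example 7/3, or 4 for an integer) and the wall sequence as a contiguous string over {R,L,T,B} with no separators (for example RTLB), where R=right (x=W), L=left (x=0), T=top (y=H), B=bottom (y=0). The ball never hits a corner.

1. t=3/2 → R at (4,1/2); v=(-2,-1)
2. t=1/2 → B at (3,0); v=(-2,1)
3. t=3/2 → L at (0,3/2); v=(2,1)

Final position: (0,3/2)
Wall sequence: RBL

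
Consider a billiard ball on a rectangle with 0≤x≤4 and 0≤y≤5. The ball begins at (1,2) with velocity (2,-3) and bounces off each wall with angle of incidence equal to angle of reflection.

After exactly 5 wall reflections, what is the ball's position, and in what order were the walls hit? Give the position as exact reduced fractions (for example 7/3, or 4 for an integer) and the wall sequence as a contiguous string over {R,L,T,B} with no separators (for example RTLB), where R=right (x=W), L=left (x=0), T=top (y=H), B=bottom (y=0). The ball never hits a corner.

1. t=2/3 → B at (7/3,0); v=(2,3)
2. t=5/6 → R at (4,5/2); v=(-2,3)
3. t=5/6 → T at (7/3,5); v=(-2,-3)
4. t=7/6 → L at (0,3/2); v=(2,-3)
5. t=1/2 → B at (1,0); v=(2,3)

Final position: (1,0)
Wall sequence: BRTLB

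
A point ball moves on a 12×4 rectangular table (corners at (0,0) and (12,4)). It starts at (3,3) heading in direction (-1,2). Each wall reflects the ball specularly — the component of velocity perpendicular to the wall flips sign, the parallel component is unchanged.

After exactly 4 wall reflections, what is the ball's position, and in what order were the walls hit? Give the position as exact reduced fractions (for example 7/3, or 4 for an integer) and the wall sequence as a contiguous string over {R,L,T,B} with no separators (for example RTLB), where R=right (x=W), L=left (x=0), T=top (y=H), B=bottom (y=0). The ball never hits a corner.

1. t=1/2 → T at (5/2,4); v=(-1,-2)
2. t=2 → B at (1/2,0); v=(-1,2)
3. t=1/2 → L at (0,1); v=(1,2)
4. t=3/2 → T at (3/2,4); v=(1,-2)

Final position: (3/2,4)
Wall sequence: TBLT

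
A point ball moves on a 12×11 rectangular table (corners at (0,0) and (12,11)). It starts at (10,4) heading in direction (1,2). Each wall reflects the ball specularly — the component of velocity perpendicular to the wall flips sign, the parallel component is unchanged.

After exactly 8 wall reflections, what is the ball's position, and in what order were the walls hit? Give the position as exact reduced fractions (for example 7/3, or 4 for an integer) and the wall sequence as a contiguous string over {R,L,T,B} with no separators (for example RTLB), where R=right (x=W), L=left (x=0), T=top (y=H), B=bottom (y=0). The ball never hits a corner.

Final position: (12,10)
Wall sequence: RTBLTBTR

1. t=2 → R at (12,8); v=(-1,2)
2. t=3/2 → T at (21/2,11); v=(-1,-2)
3. t=11/2 → B at (5,0); v=(-1,2)
4. t=5 → L at (0,10); v=(1,2)
5. t=1/2 → T at (1/2,11); v=(1,-2)
6. t=11/2 → B at (6,0); v=(1,2)
7. t=11/2 → T at (23/2,11); v=(1,-2)
8. t=1/2 → R at (12,10); v=(-1,-2)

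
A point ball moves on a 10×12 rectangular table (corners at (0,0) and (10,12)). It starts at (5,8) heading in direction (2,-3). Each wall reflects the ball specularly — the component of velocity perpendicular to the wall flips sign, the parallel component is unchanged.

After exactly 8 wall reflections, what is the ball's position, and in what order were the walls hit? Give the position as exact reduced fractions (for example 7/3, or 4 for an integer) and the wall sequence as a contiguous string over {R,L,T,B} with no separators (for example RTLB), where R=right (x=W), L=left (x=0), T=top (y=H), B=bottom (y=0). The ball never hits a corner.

1. t=5/2 → R at (10,1/2); v=(-2,-3)
2. t=1/6 → B at (29/3,0); v=(-2,3)
3. t=4 → T at (5/3,12); v=(-2,-3)
4. t=5/6 → L at (0,19/2); v=(2,-3)
5. t=19/6 → B at (19/3,0); v=(2,3)
6. t=11/6 → R at (10,11/2); v=(-2,3)
7. t=13/6 → T at (17/3,12); v=(-2,-3)
8. t=17/6 → L at (0,7/2); v=(2,-3)

Final position: (0,7/2)
Wall sequence: RBTLBRTL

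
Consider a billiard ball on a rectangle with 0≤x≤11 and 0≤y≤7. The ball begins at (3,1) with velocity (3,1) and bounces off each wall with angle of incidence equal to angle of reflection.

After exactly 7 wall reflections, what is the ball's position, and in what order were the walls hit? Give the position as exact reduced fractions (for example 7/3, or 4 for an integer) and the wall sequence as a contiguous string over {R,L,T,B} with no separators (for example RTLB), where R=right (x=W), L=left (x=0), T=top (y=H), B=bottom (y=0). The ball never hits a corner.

1. t=8/3 → R at (11,11/3); v=(-3,1)
2. t=10/3 → T at (1,7); v=(-3,-1)
3. t=1/3 → L at (0,20/3); v=(3,-1)
4. t=11/3 → R at (11,3); v=(-3,-1)
5. t=3 → B at (2,0); v=(-3,1)
6. t=2/3 → L at (0,2/3); v=(3,1)
7. t=11/3 → R at (11,13/3); v=(-3,1)

Final position: (11,13/3)
Wall sequence: RTLRBLR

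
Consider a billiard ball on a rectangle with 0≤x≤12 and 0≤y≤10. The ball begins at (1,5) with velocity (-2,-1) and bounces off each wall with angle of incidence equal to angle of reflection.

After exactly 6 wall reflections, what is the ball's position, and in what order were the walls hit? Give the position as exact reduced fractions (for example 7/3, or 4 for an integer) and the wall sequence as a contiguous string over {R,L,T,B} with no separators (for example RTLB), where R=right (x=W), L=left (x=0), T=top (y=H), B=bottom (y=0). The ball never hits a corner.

Final position: (12,13/2)
Wall sequence: LBRLTR

1. t=1/2 → L at (0,9/2); v=(2,-1)
2. t=9/2 → B at (9,0); v=(2,1)
3. t=3/2 → R at (12,3/2); v=(-2,1)
4. t=6 → L at (0,15/2); v=(2,1)
5. t=5/2 → T at (5,10); v=(2,-1)
6. t=7/2 → R at (12,13/2); v=(-2,-1)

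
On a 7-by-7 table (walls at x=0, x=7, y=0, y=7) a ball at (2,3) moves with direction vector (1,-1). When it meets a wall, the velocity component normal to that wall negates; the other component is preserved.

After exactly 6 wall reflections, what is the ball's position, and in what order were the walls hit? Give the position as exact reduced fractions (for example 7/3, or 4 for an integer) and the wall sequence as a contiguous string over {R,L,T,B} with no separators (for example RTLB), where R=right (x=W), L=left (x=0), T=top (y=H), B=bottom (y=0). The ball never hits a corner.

1. t=3 → B at (5,0); v=(1,1)
2. t=2 → R at (7,2); v=(-1,1)
3. t=5 → T at (2,7); v=(-1,-1)
4. t=2 → L at (0,5); v=(1,-1)
5. t=5 → B at (5,0); v=(1,1)
6. t=2 → R at (7,2); v=(-1,1)

Final position: (7,2)
Wall sequence: BRTLBR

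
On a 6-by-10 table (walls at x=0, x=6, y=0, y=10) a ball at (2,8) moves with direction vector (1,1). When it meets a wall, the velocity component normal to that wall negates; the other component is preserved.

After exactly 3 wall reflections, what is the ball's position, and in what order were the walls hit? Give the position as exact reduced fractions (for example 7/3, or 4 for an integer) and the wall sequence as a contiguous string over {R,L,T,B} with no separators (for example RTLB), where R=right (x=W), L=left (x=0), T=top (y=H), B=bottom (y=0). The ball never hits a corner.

1. t=2 → T at (4,10); v=(1,-1)
2. t=2 → R at (6,8); v=(-1,-1)
3. t=6 → L at (0,2); v=(1,-1)

Final position: (0,2)
Wall sequence: TRL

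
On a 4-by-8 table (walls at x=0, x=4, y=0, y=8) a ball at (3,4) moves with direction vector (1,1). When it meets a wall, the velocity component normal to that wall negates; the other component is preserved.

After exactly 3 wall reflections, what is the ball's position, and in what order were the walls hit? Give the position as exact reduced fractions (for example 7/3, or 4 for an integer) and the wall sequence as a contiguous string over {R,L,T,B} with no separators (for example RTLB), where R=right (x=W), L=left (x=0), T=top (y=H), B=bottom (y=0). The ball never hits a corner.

1. t=1 → R at (4,5); v=(-1,1)
2. t=3 → T at (1,8); v=(-1,-1)
3. t=1 → L at (0,7); v=(1,-1)

Final position: (0,7)
Wall sequence: RTL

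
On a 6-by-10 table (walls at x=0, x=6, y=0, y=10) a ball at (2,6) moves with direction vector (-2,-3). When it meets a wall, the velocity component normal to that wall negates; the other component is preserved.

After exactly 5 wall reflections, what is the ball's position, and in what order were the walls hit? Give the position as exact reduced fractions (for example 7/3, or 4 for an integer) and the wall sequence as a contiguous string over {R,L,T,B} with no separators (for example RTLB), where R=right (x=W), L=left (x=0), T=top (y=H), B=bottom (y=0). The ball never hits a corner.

1. t=1 → L at (0,3); v=(2,-3)
2. t=1 → B at (2,0); v=(2,3)
3. t=2 → R at (6,6); v=(-2,3)
4. t=4/3 → T at (10/3,10); v=(-2,-3)
5. t=5/3 → L at (0,5); v=(2,-3)

Final position: (0,5)
Wall sequence: LBRTL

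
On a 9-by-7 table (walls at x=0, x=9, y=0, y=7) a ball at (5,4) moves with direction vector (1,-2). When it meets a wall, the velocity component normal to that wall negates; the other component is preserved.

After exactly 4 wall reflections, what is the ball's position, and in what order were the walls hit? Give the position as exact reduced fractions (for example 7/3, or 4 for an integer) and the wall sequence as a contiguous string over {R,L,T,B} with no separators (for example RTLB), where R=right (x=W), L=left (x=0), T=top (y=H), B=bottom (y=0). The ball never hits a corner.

1. t=2 → B at (7,0); v=(1,2)
2. t=2 → R at (9,4); v=(-1,2)
3. t=3/2 → T at (15/2,7); v=(-1,-2)
4. t=7/2 → B at (4,0); v=(-1,2)

Final position: (4,0)
Wall sequence: BRTB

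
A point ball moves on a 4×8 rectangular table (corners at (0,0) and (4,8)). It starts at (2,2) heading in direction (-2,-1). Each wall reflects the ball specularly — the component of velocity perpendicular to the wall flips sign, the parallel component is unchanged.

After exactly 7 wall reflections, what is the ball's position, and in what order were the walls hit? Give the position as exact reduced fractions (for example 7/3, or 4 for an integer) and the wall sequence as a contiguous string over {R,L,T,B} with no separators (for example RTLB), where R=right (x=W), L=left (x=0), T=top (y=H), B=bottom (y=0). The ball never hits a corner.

1. t=1 → L at (0,1); v=(2,-1)
2. t=1 → B at (2,0); v=(2,1)
3. t=1 → R at (4,1); v=(-2,1)
4. t=2 → L at (0,3); v=(2,1)
5. t=2 → R at (4,5); v=(-2,1)
6. t=2 → L at (0,7); v=(2,1)
7. t=1 → T at (2,8); v=(2,-1)

Final position: (2,8)
Wall sequence: LBRLRLT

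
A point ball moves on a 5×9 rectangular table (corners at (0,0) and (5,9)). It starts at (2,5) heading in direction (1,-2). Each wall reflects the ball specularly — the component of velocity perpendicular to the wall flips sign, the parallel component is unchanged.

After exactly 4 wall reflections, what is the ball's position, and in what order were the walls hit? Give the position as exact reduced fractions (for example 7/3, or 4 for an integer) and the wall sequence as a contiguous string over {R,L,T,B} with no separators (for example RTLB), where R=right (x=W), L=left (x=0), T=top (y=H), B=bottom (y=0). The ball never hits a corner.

Final position: (0,7)
Wall sequence: BRTL

1. t=5/2 → B at (9/2,0); v=(1,2)
2. t=1/2 → R at (5,1); v=(-1,2)
3. t=4 → T at (1,9); v=(-1,-2)
4. t=1 → L at (0,7); v=(1,-2)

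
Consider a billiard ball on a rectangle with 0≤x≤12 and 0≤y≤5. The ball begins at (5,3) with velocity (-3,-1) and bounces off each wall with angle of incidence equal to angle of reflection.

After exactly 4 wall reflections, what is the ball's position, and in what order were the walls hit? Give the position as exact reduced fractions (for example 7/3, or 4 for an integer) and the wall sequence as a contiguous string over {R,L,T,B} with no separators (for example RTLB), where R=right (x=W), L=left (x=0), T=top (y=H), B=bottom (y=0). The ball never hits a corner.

Final position: (5,5)
Wall sequence: LBRT

1. t=5/3 → L at (0,4/3); v=(3,-1)
2. t=4/3 → B at (4,0); v=(3,1)
3. t=8/3 → R at (12,8/3); v=(-3,1)
4. t=7/3 → T at (5,5); v=(-3,-1)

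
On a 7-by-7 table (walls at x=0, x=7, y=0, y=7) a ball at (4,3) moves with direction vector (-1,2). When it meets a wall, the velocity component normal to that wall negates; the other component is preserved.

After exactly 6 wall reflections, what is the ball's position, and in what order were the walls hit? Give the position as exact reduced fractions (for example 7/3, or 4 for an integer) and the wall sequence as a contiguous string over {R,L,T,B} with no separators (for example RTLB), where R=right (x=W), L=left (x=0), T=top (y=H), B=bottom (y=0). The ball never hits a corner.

1. t=2 → T at (2,7); v=(-1,-2)
2. t=2 → L at (0,3); v=(1,-2)
3. t=3/2 → B at (3/2,0); v=(1,2)
4. t=7/2 → T at (5,7); v=(1,-2)
5. t=2 → R at (7,3); v=(-1,-2)
6. t=3/2 → B at (11/2,0); v=(-1,2)

Final position: (11/2,0)
Wall sequence: TLBTRB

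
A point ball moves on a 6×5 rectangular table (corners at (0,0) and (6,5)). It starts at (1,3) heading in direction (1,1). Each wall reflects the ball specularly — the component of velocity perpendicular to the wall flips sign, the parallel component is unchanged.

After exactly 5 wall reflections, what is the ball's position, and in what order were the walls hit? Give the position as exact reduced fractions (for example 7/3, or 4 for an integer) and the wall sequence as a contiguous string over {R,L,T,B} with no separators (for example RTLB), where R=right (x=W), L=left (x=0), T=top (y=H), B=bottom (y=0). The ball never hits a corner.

Final position: (1,5)
Wall sequence: TRBLT

1. t=2 → T at (3,5); v=(1,-1)
2. t=3 → R at (6,2); v=(-1,-1)
3. t=2 → B at (4,0); v=(-1,1)
4. t=4 → L at (0,4); v=(1,1)
5. t=1 → T at (1,5); v=(1,-1)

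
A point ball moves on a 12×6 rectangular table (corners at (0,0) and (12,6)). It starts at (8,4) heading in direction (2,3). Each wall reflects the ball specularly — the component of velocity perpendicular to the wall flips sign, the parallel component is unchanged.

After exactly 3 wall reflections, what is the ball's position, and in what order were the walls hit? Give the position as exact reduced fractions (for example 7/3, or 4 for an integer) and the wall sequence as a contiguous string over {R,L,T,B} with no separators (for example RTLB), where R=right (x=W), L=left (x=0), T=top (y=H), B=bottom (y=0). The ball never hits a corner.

1. t=2/3 → T at (28/3,6); v=(2,-3)
2. t=4/3 → R at (12,2); v=(-2,-3)
3. t=2/3 → B at (32/3,0); v=(-2,3)

Final position: (32/3,0)
Wall sequence: TRB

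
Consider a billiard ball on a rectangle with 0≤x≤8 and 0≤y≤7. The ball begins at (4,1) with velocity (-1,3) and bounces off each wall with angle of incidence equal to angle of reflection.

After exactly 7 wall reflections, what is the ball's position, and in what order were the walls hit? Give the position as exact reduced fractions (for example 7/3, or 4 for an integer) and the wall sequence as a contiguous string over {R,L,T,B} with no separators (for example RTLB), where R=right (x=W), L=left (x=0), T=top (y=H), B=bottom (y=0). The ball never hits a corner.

Final position: (8,5)
Wall sequence: TLBTBTR

1. t=2 → T at (2,7); v=(-1,-3)
2. t=2 → L at (0,1); v=(1,-3)
3. t=1/3 → B at (1/3,0); v=(1,3)
4. t=7/3 → T at (8/3,7); v=(1,-3)
5. t=7/3 → B at (5,0); v=(1,3)
6. t=7/3 → T at (22/3,7); v=(1,-3)
7. t=2/3 → R at (8,5); v=(-1,-3)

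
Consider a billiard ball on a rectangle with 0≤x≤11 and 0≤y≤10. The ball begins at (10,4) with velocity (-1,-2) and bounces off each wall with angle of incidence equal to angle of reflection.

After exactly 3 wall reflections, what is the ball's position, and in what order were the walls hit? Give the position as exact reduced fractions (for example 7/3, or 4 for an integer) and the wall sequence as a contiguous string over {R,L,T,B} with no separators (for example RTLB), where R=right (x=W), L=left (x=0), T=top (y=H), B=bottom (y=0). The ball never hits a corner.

1. t=2 → B at (8,0); v=(-1,2)
2. t=5 → T at (3,10); v=(-1,-2)
3. t=3 → L at (0,4); v=(1,-2)

Final position: (0,4)
Wall sequence: BTL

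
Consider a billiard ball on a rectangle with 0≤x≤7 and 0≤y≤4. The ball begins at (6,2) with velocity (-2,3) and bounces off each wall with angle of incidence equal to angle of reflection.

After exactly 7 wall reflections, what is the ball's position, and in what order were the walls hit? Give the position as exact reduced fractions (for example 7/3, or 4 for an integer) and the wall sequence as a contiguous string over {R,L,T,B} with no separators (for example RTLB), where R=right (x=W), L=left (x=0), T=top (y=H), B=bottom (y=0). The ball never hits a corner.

1. t=2/3 → T at (14/3,4); v=(-2,-3)
2. t=4/3 → B at (2,0); v=(-2,3)
3. t=1 → L at (0,3); v=(2,3)
4. t=1/3 → T at (2/3,4); v=(2,-3)
5. t=4/3 → B at (10/3,0); v=(2,3)
6. t=4/3 → T at (6,4); v=(2,-3)
7. t=1/2 → R at (7,5/2); v=(-2,-3)

Final position: (7,5/2)
Wall sequence: TBLTBTR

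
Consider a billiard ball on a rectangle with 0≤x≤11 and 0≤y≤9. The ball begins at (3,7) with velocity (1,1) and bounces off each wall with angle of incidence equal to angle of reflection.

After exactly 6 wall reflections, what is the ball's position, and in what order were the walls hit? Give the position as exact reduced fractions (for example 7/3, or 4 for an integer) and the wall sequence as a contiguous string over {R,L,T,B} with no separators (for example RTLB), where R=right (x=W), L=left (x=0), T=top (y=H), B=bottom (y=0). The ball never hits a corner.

1. t=2 → T at (5,9); v=(1,-1)
2. t=6 → R at (11,3); v=(-1,-1)
3. t=3 → B at (8,0); v=(-1,1)
4. t=8 → L at (0,8); v=(1,1)
5. t=1 → T at (1,9); v=(1,-1)
6. t=9 → B at (10,0); v=(1,1)

Final position: (10,0)
Wall sequence: TRBLTB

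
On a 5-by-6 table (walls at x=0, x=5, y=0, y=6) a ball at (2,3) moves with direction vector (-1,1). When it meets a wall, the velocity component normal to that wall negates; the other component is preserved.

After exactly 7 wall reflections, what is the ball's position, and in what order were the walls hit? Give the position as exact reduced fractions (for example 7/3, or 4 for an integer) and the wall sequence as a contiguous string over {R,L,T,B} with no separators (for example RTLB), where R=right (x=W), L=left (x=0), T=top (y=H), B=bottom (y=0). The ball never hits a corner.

1. t=2 → L at (0,5); v=(1,1)
2. t=1 → T at (1,6); v=(1,-1)
3. t=4 → R at (5,2); v=(-1,-1)
4. t=2 → B at (3,0); v=(-1,1)
5. t=3 → L at (0,3); v=(1,1)
6. t=3 → T at (3,6); v=(1,-1)
7. t=2 → R at (5,4); v=(-1,-1)

Final position: (5,4)
Wall sequence: LTRBLTR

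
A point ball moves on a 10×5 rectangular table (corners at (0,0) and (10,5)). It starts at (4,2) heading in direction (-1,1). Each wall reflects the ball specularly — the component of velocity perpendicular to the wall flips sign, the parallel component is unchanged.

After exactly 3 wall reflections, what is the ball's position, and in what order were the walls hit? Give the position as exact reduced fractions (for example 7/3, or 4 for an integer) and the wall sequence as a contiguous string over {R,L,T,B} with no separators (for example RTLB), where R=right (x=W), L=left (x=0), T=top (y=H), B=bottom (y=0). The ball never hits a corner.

Final position: (4,0)
Wall sequence: TLB

1. t=3 → T at (1,5); v=(-1,-1)
2. t=1 → L at (0,4); v=(1,-1)
3. t=4 → B at (4,0); v=(1,1)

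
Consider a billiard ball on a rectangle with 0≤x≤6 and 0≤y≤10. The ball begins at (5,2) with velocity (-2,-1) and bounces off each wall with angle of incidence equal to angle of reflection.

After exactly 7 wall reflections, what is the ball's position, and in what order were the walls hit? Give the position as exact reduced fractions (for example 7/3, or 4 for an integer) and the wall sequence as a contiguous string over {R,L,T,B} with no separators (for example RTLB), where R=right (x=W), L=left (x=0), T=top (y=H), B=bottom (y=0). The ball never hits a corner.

Final position: (0,15/2)
Wall sequence: BLRLRTL

1. t=2 → B at (1,0); v=(-2,1)
2. t=1/2 → L at (0,1/2); v=(2,1)
3. t=3 → R at (6,7/2); v=(-2,1)
4. t=3 → L at (0,13/2); v=(2,1)
5. t=3 → R at (6,19/2); v=(-2,1)
6. t=1/2 → T at (5,10); v=(-2,-1)
7. t=5/2 → L at (0,15/2); v=(2,-1)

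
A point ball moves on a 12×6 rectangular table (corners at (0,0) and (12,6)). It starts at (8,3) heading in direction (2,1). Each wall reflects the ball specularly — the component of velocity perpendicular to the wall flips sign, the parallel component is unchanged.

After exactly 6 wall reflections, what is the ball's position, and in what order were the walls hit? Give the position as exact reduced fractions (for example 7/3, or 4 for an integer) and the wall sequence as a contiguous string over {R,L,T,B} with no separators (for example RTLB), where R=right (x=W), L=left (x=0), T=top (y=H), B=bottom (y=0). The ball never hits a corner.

Final position: (10,6)
Wall sequence: RTLBRT

1. t=2 → R at (12,5); v=(-2,1)
2. t=1 → T at (10,6); v=(-2,-1)
3. t=5 → L at (0,1); v=(2,-1)
4. t=1 → B at (2,0); v=(2,1)
5. t=5 → R at (12,5); v=(-2,1)
6. t=1 → T at (10,6); v=(-2,-1)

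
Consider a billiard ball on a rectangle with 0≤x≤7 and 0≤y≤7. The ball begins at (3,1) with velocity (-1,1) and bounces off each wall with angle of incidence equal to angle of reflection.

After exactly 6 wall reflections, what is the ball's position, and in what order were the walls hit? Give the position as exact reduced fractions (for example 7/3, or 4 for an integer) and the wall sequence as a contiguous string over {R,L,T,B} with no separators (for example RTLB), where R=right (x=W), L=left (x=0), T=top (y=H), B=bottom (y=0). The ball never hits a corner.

1. t=3 → L at (0,4); v=(1,1)
2. t=3 → T at (3,7); v=(1,-1)
3. t=4 → R at (7,3); v=(-1,-1)
4. t=3 → B at (4,0); v=(-1,1)
5. t=4 → L at (0,4); v=(1,1)
6. t=3 → T at (3,7); v=(1,-1)

Final position: (3,7)
Wall sequence: LTRBLT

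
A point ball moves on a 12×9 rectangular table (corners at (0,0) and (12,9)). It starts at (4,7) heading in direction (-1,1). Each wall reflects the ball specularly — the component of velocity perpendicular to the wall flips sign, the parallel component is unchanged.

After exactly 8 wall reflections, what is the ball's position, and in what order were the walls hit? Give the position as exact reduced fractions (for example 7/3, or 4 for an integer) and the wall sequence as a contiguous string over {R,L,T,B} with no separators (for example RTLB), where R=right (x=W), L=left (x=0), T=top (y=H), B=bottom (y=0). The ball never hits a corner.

Final position: (10,9)
Wall sequence: TLBRTLBT

1. t=2 → T at (2,9); v=(-1,-1)
2. t=2 → L at (0,7); v=(1,-1)
3. t=7 → B at (7,0); v=(1,1)
4. t=5 → R at (12,5); v=(-1,1)
5. t=4 → T at (8,9); v=(-1,-1)
6. t=8 → L at (0,1); v=(1,-1)
7. t=1 → B at (1,0); v=(1,1)
8. t=9 → T at (10,9); v=(1,-1)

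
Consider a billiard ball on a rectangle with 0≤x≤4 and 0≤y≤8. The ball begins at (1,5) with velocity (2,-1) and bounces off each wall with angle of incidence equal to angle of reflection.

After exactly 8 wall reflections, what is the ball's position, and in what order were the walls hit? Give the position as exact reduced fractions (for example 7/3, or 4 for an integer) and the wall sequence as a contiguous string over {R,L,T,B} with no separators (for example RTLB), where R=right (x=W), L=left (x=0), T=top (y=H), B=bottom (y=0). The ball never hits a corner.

Final position: (3,8)
Wall sequence: RLBRLRLT

1. t=3/2 → R at (4,7/2); v=(-2,-1)
2. t=2 → L at (0,3/2); v=(2,-1)
3. t=3/2 → B at (3,0); v=(2,1)
4. t=1/2 → R at (4,1/2); v=(-2,1)
5. t=2 → L at (0,5/2); v=(2,1)
6. t=2 → R at (4,9/2); v=(-2,1)
7. t=2 → L at (0,13/2); v=(2,1)
8. t=3/2 → T at (3,8); v=(2,-1)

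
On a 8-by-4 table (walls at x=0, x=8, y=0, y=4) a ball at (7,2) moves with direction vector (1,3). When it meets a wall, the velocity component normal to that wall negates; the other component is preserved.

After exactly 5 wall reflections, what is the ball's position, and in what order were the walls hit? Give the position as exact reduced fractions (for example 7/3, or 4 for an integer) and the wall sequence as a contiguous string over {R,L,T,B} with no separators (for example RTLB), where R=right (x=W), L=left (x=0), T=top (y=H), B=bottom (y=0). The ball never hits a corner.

1. t=2/3 → T at (23/3,4); v=(1,-3)
2. t=1/3 → R at (8,3); v=(-1,-3)
3. t=1 → B at (7,0); v=(-1,3)
4. t=4/3 → T at (17/3,4); v=(-1,-3)
5. t=4/3 → B at (13/3,0); v=(-1,3)

Final position: (13/3,0)
Wall sequence: TRBTB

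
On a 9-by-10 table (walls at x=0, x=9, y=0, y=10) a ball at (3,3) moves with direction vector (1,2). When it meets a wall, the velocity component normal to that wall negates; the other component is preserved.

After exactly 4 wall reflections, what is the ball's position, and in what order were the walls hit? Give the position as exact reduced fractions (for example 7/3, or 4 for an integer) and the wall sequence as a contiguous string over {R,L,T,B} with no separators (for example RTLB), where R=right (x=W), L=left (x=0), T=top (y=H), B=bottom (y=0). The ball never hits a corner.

1. t=7/2 → T at (13/2,10); v=(1,-2)
2. t=5/2 → R at (9,5); v=(-1,-2)
3. t=5/2 → B at (13/2,0); v=(-1,2)
4. t=5 → T at (3/2,10); v=(-1,-2)

Final position: (3/2,10)
Wall sequence: TRBT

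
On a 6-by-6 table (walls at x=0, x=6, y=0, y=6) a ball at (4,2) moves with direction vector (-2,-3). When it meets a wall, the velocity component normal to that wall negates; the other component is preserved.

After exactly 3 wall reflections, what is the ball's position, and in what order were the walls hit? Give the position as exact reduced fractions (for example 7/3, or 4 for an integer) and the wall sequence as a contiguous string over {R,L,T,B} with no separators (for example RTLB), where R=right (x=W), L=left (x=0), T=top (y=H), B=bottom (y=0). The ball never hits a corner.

1. t=2/3 → B at (8/3,0); v=(-2,3)
2. t=4/3 → L at (0,4); v=(2,3)
3. t=2/3 → T at (4/3,6); v=(2,-3)

Final position: (4/3,6)
Wall sequence: BLT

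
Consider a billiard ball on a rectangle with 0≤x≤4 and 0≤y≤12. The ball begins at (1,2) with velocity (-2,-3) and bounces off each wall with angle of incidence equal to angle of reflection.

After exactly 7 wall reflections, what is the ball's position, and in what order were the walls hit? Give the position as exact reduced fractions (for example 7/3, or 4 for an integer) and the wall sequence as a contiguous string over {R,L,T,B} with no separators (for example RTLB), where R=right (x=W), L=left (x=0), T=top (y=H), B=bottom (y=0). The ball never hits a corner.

Final position: (0,1/2)
Wall sequence: LBRLTRL

1. t=1/2 → L at (0,1/2); v=(2,-3)
2. t=1/6 → B at (1/3,0); v=(2,3)
3. t=11/6 → R at (4,11/2); v=(-2,3)
4. t=2 → L at (0,23/2); v=(2,3)
5. t=1/6 → T at (1/3,12); v=(2,-3)
6. t=11/6 → R at (4,13/2); v=(-2,-3)
7. t=2 → L at (0,1/2); v=(2,-3)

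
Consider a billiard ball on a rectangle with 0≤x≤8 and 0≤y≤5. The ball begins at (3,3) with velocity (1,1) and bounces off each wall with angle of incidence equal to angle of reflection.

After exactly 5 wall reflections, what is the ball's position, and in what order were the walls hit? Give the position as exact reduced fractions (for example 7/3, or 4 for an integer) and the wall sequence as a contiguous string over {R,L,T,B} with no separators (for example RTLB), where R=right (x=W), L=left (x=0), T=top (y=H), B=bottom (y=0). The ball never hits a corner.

1. t=2 → T at (5,5); v=(1,-1)
2. t=3 → R at (8,2); v=(-1,-1)
3. t=2 → B at (6,0); v=(-1,1)
4. t=5 → T at (1,5); v=(-1,-1)
5. t=1 → L at (0,4); v=(1,-1)

Final position: (0,4)
Wall sequence: TRBTL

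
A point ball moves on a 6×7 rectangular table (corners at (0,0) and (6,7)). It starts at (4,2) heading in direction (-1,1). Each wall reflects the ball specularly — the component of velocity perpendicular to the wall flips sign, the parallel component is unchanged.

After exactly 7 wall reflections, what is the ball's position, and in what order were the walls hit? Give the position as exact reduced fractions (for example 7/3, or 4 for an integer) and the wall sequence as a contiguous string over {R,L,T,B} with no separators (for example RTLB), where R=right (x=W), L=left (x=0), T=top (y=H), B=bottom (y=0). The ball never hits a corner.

1. t=4 → L at (0,6); v=(1,1)
2. t=1 → T at (1,7); v=(1,-1)
3. t=5 → R at (6,2); v=(-1,-1)
4. t=2 → B at (4,0); v=(-1,1)
5. t=4 → L at (0,4); v=(1,1)
6. t=3 → T at (3,7); v=(1,-1)
7. t=3 → R at (6,4); v=(-1,-1)

Final position: (6,4)
Wall sequence: LTRBLTR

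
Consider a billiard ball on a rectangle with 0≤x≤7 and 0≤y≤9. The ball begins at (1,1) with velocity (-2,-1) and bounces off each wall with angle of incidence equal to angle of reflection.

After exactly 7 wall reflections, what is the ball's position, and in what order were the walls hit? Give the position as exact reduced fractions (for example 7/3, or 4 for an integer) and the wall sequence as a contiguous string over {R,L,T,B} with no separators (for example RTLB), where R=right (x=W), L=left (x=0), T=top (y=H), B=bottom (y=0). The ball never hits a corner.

Final position: (0,9/2)
Wall sequence: LBRLTRL

1. t=1/2 → L at (0,1/2); v=(2,-1)
2. t=1/2 → B at (1,0); v=(2,1)
3. t=3 → R at (7,3); v=(-2,1)
4. t=7/2 → L at (0,13/2); v=(2,1)
5. t=5/2 → T at (5,9); v=(2,-1)
6. t=1 → R at (7,8); v=(-2,-1)
7. t=7/2 → L at (0,9/2); v=(2,-1)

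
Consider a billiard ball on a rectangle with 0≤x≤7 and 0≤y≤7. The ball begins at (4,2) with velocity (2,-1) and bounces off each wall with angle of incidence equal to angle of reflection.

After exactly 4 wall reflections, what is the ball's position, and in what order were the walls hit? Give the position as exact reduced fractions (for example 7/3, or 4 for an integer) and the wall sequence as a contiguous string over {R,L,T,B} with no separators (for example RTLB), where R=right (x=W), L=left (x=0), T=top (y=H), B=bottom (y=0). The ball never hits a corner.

1. t=3/2 → R at (7,1/2); v=(-2,-1)
2. t=1/2 → B at (6,0); v=(-2,1)
3. t=3 → L at (0,3); v=(2,1)
4. t=7/2 → R at (7,13/2); v=(-2,1)

Final position: (7,13/2)
Wall sequence: RBLR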